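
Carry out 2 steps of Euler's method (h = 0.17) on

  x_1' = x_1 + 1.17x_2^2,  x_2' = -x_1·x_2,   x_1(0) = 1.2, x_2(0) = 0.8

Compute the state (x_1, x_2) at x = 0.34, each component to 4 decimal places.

1.8723, 0.4710

Euler on (x_1,x_2): x_1_{n+1} = x_1_n + h·x_1', x_2_{n+1} = x_2_n + h·x_2'.
0.000000: (1.200000, 0.800000); f=(1.948800, -0.960000) → (1.531296, 0.636800)
0.170000: (1.531296, 0.636800); f=(2.005748, -0.975129) → (1.872273, 0.471028)
(x_1(0.34), x_2(0.34)) ≈ (1.8723, 0.4710)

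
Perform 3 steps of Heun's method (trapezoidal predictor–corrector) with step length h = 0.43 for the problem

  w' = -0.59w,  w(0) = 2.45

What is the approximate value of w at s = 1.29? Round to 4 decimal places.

Heun: k1 = f(s_n, w_n); k2 = f(s_n + h, w_n + h·k1); w_{n+1} = w_n + (h/2)·(k1 + k2).
s=0.000000, w=2.450000:
  k1 = f(0.000000, 2.450000) = -1.445500
  k2 = f(0.430000, 1.828435) = -1.078777
  w ← 2.450000 + (0.43/2)·(-1.445500 + (-1.078777)) = 1.907281
s=0.430000, w=1.907281:
  k1 = f(0.430000, 1.907281) = -1.125296
  k2 = f(0.860000, 1.423403) = -0.839808
  w ← 1.907281 + (0.43/2)·(-1.125296 + (-0.839808)) = 1.484783
s=0.860000, w=1.484783:
  k1 = f(0.860000, 1.484783) = -0.876022
  k2 = f(1.290000, 1.108094) = -0.653775
  w ← 1.484783 + (0.43/2)·(-0.876022 + (-0.653775)) = 1.155877
w(1.29) ≈ 1.1559

1.1559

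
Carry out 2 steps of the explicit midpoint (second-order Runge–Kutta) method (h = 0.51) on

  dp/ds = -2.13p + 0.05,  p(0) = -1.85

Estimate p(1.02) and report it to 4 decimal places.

Midpoint: k1 = f(s_n, p_n); k2 = f(s_n + h/2, p_n + (h/2)·k1); p_{n+1} = p_n + h·k2.
s=0.000000, p=-1.850000:
  k1 = f(0.000000, -1.850000) = 3.990500
  k2 = f(0.255000, -0.832423) = 1.823060
  p ← -1.850000 + 0.51·1.823060 = -0.920239
s=0.510000, p=-0.920239:
  k1 = f(0.510000, -0.920239) = 2.010110
  k2 = f(0.765000, -0.407661) = 0.918319
  p ← -0.920239 + 0.51·0.918319 = -0.451897
p(1.02) ≈ -0.4519

-0.4519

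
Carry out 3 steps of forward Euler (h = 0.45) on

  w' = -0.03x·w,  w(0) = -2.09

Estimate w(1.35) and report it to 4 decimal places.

-2.0521

Euler: w_{n+1} = w_n + h·f(x_n, w_n).
x=0.000000, w=-2.090000: f=0.000000 → w ← -2.090000 + 0.45·0.000000 = -2.090000
x=0.450000, w=-2.090000: f=0.028215 → w ← -2.090000 + 0.45·0.028215 = -2.077303
x=0.900000, w=-2.077303: f=0.056087 → w ← -2.077303 + 0.45·0.056087 = -2.052064
w(1.35) ≈ -2.0521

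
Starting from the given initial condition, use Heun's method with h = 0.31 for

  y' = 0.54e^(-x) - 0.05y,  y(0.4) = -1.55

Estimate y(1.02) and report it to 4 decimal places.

-1.3371

Heun: k1 = f(x_n, y_n); k2 = f(x_n + h, y_n + h·k1); y_{n+1} = y_n + (h/2)·(k1 + k2).
x=0.400000, y=-1.550000:
  k1 = f(0.400000, -1.550000) = 0.439473
  k2 = f(0.710000, -1.413763) = 0.336176
  y ← -1.550000 + (0.31/2)·(0.439473 + 0.336176) = -1.429774
x=0.710000, y=-1.429774:
  k1 = f(0.710000, -1.429774) = 0.336977
  k2 = f(1.020000, -1.325312) = 0.260987
  y ← -1.429774 + (0.31/2)·(0.336977 + 0.260987) = -1.337090
y(1.02) ≈ -1.3371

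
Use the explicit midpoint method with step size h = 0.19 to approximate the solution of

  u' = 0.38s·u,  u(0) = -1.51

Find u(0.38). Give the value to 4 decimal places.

Midpoint: k1 = f(s_n, u_n); k2 = f(s_n + h/2, u_n + (h/2)·k1); u_{n+1} = u_n + h·k2.
s=0.000000, u=-1.510000:
  k1 = f(0.000000, -1.510000) = 0.000000
  k2 = f(0.095000, -1.510000) = -0.054511
  u ← -1.510000 + 0.19·(-0.054511) = -1.520357
s=0.190000, u=-1.520357:
  k1 = f(0.190000, -1.520357) = -0.109770
  k2 = f(0.285000, -1.530785) = -0.165784
  u ← -1.520357 + 0.19·(-0.165784) = -1.551856
u(0.38) ≈ -1.5519

-1.5519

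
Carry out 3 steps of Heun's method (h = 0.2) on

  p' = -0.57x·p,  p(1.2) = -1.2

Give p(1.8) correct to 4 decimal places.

Heun: k1 = f(x_n, p_n); k2 = f(x_n + h, p_n + h·k1); p_{n+1} = p_n + (h/2)·(k1 + k2).
x=1.200000, p=-1.200000:
  k1 = f(1.200000, -1.200000) = 0.820800
  k2 = f(1.400000, -1.035840) = 0.826600
  p ← -1.200000 + (0.2/2)·(0.820800 + 0.826600) = -1.035260
x=1.400000, p=-1.035260:
  k1 = f(1.400000, -1.035260) = 0.826137
  k2 = f(1.600000, -0.870032) = 0.793470
  p ← -1.035260 + (0.2/2)·(0.826137 + 0.793470) = -0.873299
x=1.600000, p=-0.873299:
  k1 = f(1.600000, -0.873299) = 0.796449
  k2 = f(1.800000, -0.714009) = 0.732574
  p ← -0.873299 + (0.2/2)·(0.796449 + 0.732574) = -0.720397
p(1.8) ≈ -0.7204

-0.7204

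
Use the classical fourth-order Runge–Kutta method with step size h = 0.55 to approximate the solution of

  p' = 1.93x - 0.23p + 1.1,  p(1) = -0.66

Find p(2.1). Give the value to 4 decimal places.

RK4: k1 = f(x_n, p_n); k2 = f(x_n + h/2, p_n + (h/2)·k1); k3 = f(x_n + h/2, p_n + (h/2)·k2); k4 = f(x_n + h, p_n + h·k3); p_{n+1} = p_n + (h/6)·(k1 + 2k2 + 2k3 + k4).
x=1.000000, p=-0.660000:
  k1 = f(1.000000, -0.660000) = 3.181800
  k2 = f(1.275000, 0.214995) = 3.511301
  k3 = f(1.275000, 0.305608) = 3.490460
  k4 = f(1.550000, 1.259753) = 3.801757
  p ← -0.660000 + (0.55/6)·(k1 + 2k2 + 2k3 + k4) = 1.263816
x=1.550000, p=1.263816:
  k1 = f(1.550000, 1.263816) = 3.800822
  k2 = f(1.825000, 2.309042) = 4.091170
  k3 = f(1.825000, 2.388887) = 4.072806
  k4 = f(2.100000, 3.503859) = 4.347112
  p ← 1.263816 + (0.55/6)·(k1 + 2k2 + 2k3 + k4) = 3.507439
p(2.1) ≈ 3.5074

3.5074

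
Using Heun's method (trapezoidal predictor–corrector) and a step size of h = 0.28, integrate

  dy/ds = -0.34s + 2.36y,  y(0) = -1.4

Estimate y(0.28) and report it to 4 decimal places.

-2.6441

Heun: k1 = f(s_n, y_n); k2 = f(s_n + h, y_n + h·k1); y_{n+1} = y_n + (h/2)·(k1 + k2).
s=0.000000, y=-1.400000:
  k1 = f(0.000000, -1.400000) = -3.304000
  k2 = f(0.280000, -2.325120) = -5.582483
  y ← -1.400000 + (0.28/2)·(-3.304000 + (-5.582483)) = -2.644108
y(0.28) ≈ -2.6441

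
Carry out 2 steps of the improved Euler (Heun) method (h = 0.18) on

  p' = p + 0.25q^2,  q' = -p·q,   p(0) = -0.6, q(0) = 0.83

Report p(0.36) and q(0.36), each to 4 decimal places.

-0.7663, 1.0597

Heun on (p,q): k1 = f(s_n, state_n); k2 = f(s_n + h, state_n + h·k1); state_{n+1} = state_n + (h/2)·(k1 + k2).
0.000000: (-0.600000, 0.830000)
  k1 = (-0.427775, 0.498000)
  predictor → (-0.676999, 0.919640)
  k2 = (-0.465565, 0.622596)
  → (-0.680401, 0.930854)
0.180000: (-0.680401, 0.930854)
  k1 = (-0.463778, 0.633353)
  predictor → (-0.763881, 1.044857)
  k2 = (-0.490949, 0.798146)
  → (-0.766326, 1.059689)
(p(0.36), q(0.36)) ≈ (-0.7663, 1.0597)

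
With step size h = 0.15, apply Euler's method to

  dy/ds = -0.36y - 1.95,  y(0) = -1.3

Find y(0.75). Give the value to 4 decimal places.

Euler: y_{n+1} = y_n + h·f(s_n, y_n).
s=0.000000, y=-1.300000: f=-1.482000 → y ← -1.300000 + 0.15·(-1.482000) = -1.522300
s=0.150000, y=-1.522300: f=-1.401972 → y ← -1.522300 + 0.15·(-1.401972) = -1.732596
s=0.300000, y=-1.732596: f=-1.326266 → y ← -1.732596 + 0.15·(-1.326266) = -1.931536
s=0.450000, y=-1.931536: f=-1.254647 → y ← -1.931536 + 0.15·(-1.254647) = -2.119733
s=0.600000, y=-2.119733: f=-1.186896 → y ← -2.119733 + 0.15·(-1.186896) = -2.297767
y(0.75) ≈ -2.2978

-2.2978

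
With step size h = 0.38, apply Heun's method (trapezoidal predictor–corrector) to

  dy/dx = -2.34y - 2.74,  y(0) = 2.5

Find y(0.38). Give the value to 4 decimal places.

Heun: k1 = f(x_n, y_n); k2 = f(x_n + h, y_n + h·k1); y_{n+1} = y_n + (h/2)·(k1 + k2).
x=0.000000, y=2.500000:
  k1 = f(0.000000, 2.500000) = -8.590000
  k2 = f(0.380000, -0.764200) = -0.951772
  y ← 2.500000 + (0.38/2)·(-8.590000 + (-0.951772)) = 0.687063
y(0.38) ≈ 0.6871

0.6871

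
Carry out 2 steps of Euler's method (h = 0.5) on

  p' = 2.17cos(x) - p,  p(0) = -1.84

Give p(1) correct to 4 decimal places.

1.0347

Euler: p_{n+1} = p_n + h·f(x_n, p_n).
x=0.000000, p=-1.840000: f=4.010000 → p ← -1.840000 + 0.5·4.010000 = 0.165000
x=0.500000, p=0.165000: f=1.739354 → p ← 0.165000 + 0.5·1.739354 = 1.034677
p(1) ≈ 1.0347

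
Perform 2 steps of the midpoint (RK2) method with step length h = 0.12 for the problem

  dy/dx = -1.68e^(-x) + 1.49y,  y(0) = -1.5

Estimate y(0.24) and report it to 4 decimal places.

-2.5740

Midpoint: k1 = f(x_n, y_n); k2 = f(x_n + h/2, y_n + (h/2)·k1); y_{n+1} = y_n + h·k2.
x=0.000000, y=-1.500000:
  k1 = f(0.000000, -1.500000) = -3.915000
  k2 = f(0.060000, -1.734900) = -4.167165
  y ← -1.500000 + 0.12·(-4.167165) = -2.000060
x=0.120000, y=-2.000060:
  k1 = f(0.120000, -2.000060) = -4.470116
  k2 = f(0.180000, -2.268267) = -4.782971
  y ← -2.000060 + 0.12·(-4.782971) = -2.574016
y(0.24) ≈ -2.5740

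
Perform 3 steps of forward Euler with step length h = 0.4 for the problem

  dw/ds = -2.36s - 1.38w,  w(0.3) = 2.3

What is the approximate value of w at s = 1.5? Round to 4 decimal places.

-1.1845

Euler: w_{n+1} = w_n + h·f(s_n, w_n).
s=0.300000, w=2.300000: f=-3.882000 → w ← 2.300000 + 0.4·(-3.882000) = 0.747200
s=0.700000, w=0.747200: f=-2.683136 → w ← 0.747200 + 0.4·(-2.683136) = -0.326054
s=1.100000, w=-0.326054: f=-2.146045 → w ← -0.326054 + 0.4·(-2.146045) = -1.184472
w(1.5) ≈ -1.1845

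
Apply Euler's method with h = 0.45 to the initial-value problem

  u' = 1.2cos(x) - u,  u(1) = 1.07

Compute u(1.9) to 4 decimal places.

0.5492

Euler: u_{n+1} = u_n + h·f(x_n, u_n).
x=1.000000, u=1.070000: f=-0.421637 → u ← 1.070000 + 0.45·(-0.421637) = 0.880263
x=1.450000, u=0.880263: f=-0.735660 → u ← 0.880263 + 0.45·(-0.735660) = 0.549216
u(1.9) ≈ 0.5492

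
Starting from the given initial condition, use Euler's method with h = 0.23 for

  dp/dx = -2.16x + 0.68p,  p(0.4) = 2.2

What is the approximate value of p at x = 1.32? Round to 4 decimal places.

Euler: p_{n+1} = p_n + h·f(x_n, p_n).
x=0.400000, p=2.200000: f=0.632000 → p ← 2.200000 + 0.23·0.632000 = 2.345360
x=0.630000, p=2.345360: f=0.234045 → p ← 2.345360 + 0.23·0.234045 = 2.399190
x=0.860000, p=2.399190: f=-0.226151 → p ← 2.399190 + 0.23·(-0.226151) = 2.347176
x=1.090000, p=2.347176: f=-0.758321 → p ← 2.347176 + 0.23·(-0.758321) = 2.172762
p(1.32) ≈ 2.1728

2.1728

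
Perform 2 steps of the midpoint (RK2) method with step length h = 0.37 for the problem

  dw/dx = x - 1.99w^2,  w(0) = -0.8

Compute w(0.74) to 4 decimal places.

-5.2270

Midpoint: k1 = f(x_n, w_n); k2 = f(x_n + h/2, w_n + (h/2)·k1); w_{n+1} = w_n + h·k2.
x=0.000000, w=-0.800000:
  k1 = f(0.000000, -0.800000) = -1.273600
  k2 = f(0.185000, -1.035616) = -1.949276
  w ← -0.800000 + 0.37·(-1.949276) = -1.521232
x=0.370000, w=-1.521232:
  k1 = f(0.370000, -1.521232) = -4.235153
  k2 = f(0.555000, -2.304735) = -10.015492
  w ← -1.521232 + 0.37·(-10.015492) = -5.226964
w(0.74) ≈ -5.2270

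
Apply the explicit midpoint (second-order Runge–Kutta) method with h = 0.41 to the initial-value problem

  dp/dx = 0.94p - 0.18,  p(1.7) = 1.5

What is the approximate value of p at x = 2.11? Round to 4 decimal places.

Midpoint: k1 = f(x_n, p_n); k2 = f(x_n + h/2, p_n + (h/2)·k1); p_{n+1} = p_n + h·k2.
x=1.700000, p=1.500000:
  k1 = f(1.700000, 1.500000) = 1.230000
  k2 = f(1.905000, 1.752150) = 1.467021
  p ← 1.500000 + 0.41·1.467021 = 2.101479
p(2.11) ≈ 2.1015

2.1015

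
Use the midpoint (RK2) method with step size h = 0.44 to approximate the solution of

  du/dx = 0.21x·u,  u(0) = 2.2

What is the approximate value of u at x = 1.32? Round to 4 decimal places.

Midpoint: k1 = f(x_n, u_n); k2 = f(x_n + h/2, u_n + (h/2)·k1); u_{n+1} = u_n + h·k2.
x=0.000000, u=2.200000:
  k1 = f(0.000000, 2.200000) = 0.000000
  k2 = f(0.220000, 2.200000) = 0.101640
  u ← 2.200000 + 0.44·0.101640 = 2.244722
x=0.440000, u=2.244722:
  k1 = f(0.440000, 2.244722) = 0.207412
  k2 = f(0.660000, 2.290352) = 0.317443
  u ← 2.244722 + 0.44·0.317443 = 2.384396
x=0.880000, u=2.384396:
  k1 = f(0.880000, 2.384396) = 0.440636
  k2 = f(1.100000, 2.481336) = 0.573189
  u ← 2.384396 + 0.44·0.573189 = 2.636599
u(1.32) ≈ 2.6366

2.6366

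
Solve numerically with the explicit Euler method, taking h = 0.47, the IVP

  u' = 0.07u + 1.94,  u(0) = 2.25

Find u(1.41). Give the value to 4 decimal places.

Euler: u_{n+1} = u_n + h·f(x_n, u_n).
x=0.000000, u=2.250000: f=2.097500 → u ← 2.250000 + 0.47·2.097500 = 3.235825
x=0.470000, u=3.235825: f=2.166508 → u ← 3.235825 + 0.47·2.166508 = 4.254084
x=0.940000, u=4.254084: f=2.237786 → u ← 4.254084 + 0.47·2.237786 = 5.305843
u(1.41) ≈ 5.3058

5.3058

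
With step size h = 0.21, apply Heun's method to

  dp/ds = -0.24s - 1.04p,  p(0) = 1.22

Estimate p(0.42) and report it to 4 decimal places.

Heun: k1 = f(s_n, p_n); k2 = f(s_n + h, p_n + h·k1); p_{n+1} = p_n + (h/2)·(k1 + k2).
s=0.000000, p=1.220000:
  k1 = f(0.000000, 1.220000) = -1.268800
  k2 = f(0.210000, 0.953552) = -1.042094
  p ← 1.220000 + (0.21/2)·(-1.268800 + (-1.042094)) = 0.977356
s=0.210000, p=0.977356:
  k1 = f(0.210000, 0.977356) = -1.066850
  k2 = f(0.420000, 0.753318) = -0.884250
  p ← 0.977356 + (0.21/2)·(-1.066850 + (-0.884250)) = 0.772491
p(0.42) ≈ 0.7725

0.7725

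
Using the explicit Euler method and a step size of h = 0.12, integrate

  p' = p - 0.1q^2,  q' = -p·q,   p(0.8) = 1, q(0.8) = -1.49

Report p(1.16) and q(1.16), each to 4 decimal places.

1.3328, -0.9746

Euler on (p,q): p_{n+1} = p_n + h·p', q_{n+1} = q_n + h·q'.
0.800000: (1.000000, -1.490000); f=(0.777990, 1.490000) → (1.093359, -1.311200)
0.920000: (1.093359, -1.311200); f=(0.921434, 1.433612) → (1.203931, -1.139167)
1.040000: (1.203931, -1.139167); f=(1.074161, 1.371478) → (1.332830, -0.974589)
(p(1.16), q(1.16)) ≈ (1.3328, -0.9746)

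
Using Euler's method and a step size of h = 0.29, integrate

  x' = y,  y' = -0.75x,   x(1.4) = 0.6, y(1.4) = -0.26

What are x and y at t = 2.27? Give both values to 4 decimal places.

0.2650, -0.5941

Euler on (x,y): x_{n+1} = x_n + h·x', y_{n+1} = y_n + h·y'.
1.400000: (0.600000, -0.260000); f=(-0.260000, -0.450000) → (0.524600, -0.390500)
1.690000: (0.524600, -0.390500); f=(-0.390500, -0.393450) → (0.411355, -0.504600)
1.980000: (0.411355, -0.504600); f=(-0.504600, -0.308516) → (0.265021, -0.594070)
(x(2.27), y(2.27)) ≈ (0.2650, -0.5941)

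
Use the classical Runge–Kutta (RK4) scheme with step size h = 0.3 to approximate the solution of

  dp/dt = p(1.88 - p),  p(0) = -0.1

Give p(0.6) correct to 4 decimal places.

RK4: k1 = f(t_n, p_n); k2 = f(t_n + h/2, p_n + (h/2)·k1); k3 = f(t_n + h/2, p_n + (h/2)·k2); k4 = f(t_n + h, p_n + h·k3); p_{n+1} = p_n + (h/6)·(k1 + 2k2 + 2k3 + k4).
t=0.000000, p=-0.100000:
  k1 = f(0.000000, -0.100000) = -0.198000
  k2 = f(0.150000, -0.129700) = -0.260658
  k3 = f(0.150000, -0.139099) = -0.280854
  k4 = f(0.300000, -0.184256) = -0.380352
  p ← -0.100000 + (0.3/6)·(k1 + 2k2 + 2k3 + k4) = -0.183069
t=0.300000, p=-0.183069:
  k1 = f(0.300000, -0.183069) = -0.377684
  k2 = f(0.450000, -0.239721) = -0.508142
  k3 = f(0.450000, -0.259290) = -0.554697
  k4 = f(0.600000, -0.349478) = -0.779153
  p ← -0.183069 + (0.3/6)·(k1 + 2k2 + 2k3 + k4) = -0.347195
p(0.6) ≈ -0.3472

-0.3472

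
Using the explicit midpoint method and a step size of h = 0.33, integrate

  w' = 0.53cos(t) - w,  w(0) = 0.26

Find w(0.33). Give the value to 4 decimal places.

Midpoint: k1 = f(t_n, w_n); k2 = f(t_n + h/2, w_n + (h/2)·k1); w_{n+1} = w_n + h·k2.
t=0.000000, w=0.260000:
  k1 = f(0.000000, 0.260000) = 0.270000
  k2 = f(0.165000, 0.304550) = 0.218252
  w ← 0.260000 + 0.33·0.218252 = 0.332023
w(0.33) ≈ 0.3320

0.3320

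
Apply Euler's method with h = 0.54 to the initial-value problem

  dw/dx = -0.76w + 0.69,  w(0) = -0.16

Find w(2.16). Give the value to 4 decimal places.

Euler: w_{n+1} = w_n + h·f(x_n, w_n).
x=0.000000, w=-0.160000: f=0.811600 → w ← -0.160000 + 0.54·0.811600 = 0.278264
x=0.540000, w=0.278264: f=0.478519 → w ← 0.278264 + 0.54·0.478519 = 0.536664
x=1.080000, w=0.536664: f=0.282135 → w ← 0.536664 + 0.54·0.282135 = 0.689017
x=1.620000, w=0.689017: f=0.166347 → w ← 0.689017 + 0.54·0.166347 = 0.778845
w(2.16) ≈ 0.7788

0.7788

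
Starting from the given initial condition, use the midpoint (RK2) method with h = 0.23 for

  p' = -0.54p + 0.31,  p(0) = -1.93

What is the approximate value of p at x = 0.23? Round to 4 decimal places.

-1.6383

Midpoint: k1 = f(x_n, p_n); k2 = f(x_n + h/2, p_n + (h/2)·k1); p_{n+1} = p_n + h·k2.
x=0.000000, p=-1.930000:
  k1 = f(0.000000, -1.930000) = 1.352200
  k2 = f(0.115000, -1.774497) = 1.268228
  p ← -1.930000 + 0.23·1.268228 = -1.638307
p(0.23) ≈ -1.6383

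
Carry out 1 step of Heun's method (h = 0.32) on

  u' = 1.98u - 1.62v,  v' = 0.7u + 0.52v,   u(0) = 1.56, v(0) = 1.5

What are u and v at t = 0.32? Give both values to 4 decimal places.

1.6823, 2.1725

Heun on (u,v): k1 = f(t_n, state_n); k2 = f(t_n + h, state_n + h·k1); state_{n+1} = state_n + (h/2)·(k1 + k2).
0.000000: (1.560000, 1.500000)
  k1 = (0.658800, 1.872000)
  predictor → (1.770816, 2.099040)
  k2 = (0.105771, 2.331072)
  → (1.682331, 2.172492)
(u(0.32), v(0.32)) ≈ (1.6823, 2.1725)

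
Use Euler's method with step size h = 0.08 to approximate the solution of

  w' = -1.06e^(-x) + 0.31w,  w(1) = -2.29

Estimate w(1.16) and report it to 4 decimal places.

-2.4658

Euler: w_{n+1} = w_n + h·f(x_n, w_n).
x=1.000000, w=-2.290000: f=-1.099852 → w ← -2.290000 + 0.08·(-1.099852) = -2.377988
x=1.080000, w=-2.377988: f=-1.097148 → w ← -2.377988 + 0.08·(-1.097148) = -2.465760
w(1.16) ≈ -2.4658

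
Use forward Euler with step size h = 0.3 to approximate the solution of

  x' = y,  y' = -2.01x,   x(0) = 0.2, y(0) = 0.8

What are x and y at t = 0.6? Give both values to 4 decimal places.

Euler on (x,y): x_{n+1} = x_n + h·x', y_{n+1} = y_n + h·y'.
0.000000: (0.200000, 0.800000); f=(0.800000, -0.402000) → (0.440000, 0.679400)
0.300000: (0.440000, 0.679400); f=(0.679400, -0.884400) → (0.643820, 0.414080)
(x(0.6), y(0.6)) ≈ (0.6438, 0.4141)

0.6438, 0.4141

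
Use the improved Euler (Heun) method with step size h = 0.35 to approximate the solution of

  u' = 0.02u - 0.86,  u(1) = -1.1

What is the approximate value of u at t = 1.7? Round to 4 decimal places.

Heun: k1 = f(t_n, u_n); k2 = f(t_n + h, u_n + h·k1); u_{n+1} = u_n + (h/2)·(k1 + k2).
t=1.000000, u=-1.100000:
  k1 = f(1.000000, -1.100000) = -0.882000
  k2 = f(1.350000, -1.408700) = -0.888174
  u ← -1.100000 + (0.35/2)·(-0.882000 + (-0.888174)) = -1.409780
t=1.350000, u=-1.409780:
  k1 = f(1.350000, -1.409780) = -0.888196
  k2 = f(1.700000, -1.720649) = -0.894413
  u ← -1.409780 + (0.35/2)·(-0.888196 + (-0.894413)) = -1.721737
u(1.7) ≈ -1.7217

-1.7217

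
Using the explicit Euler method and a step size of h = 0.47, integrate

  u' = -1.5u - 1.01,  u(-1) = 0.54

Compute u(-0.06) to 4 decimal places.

Euler: u_{n+1} = u_n + h·f(s_n, u_n).
s=-1.000000, u=0.540000: f=-1.820000 → u ← 0.540000 + 0.47·(-1.820000) = -0.315400
s=-0.530000, u=-0.315400: f=-0.536900 → u ← -0.315400 + 0.47·(-0.536900) = -0.567743
u(-0.06) ≈ -0.5677

-0.5677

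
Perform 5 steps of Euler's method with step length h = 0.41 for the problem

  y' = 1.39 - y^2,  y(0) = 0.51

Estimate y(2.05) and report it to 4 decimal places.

Euler: y_{n+1} = y_n + h·f(t_n, y_n).
t=0.000000, y=0.510000: f=1.129900 → y ← 0.510000 + 0.41·1.129900 = 0.973259
t=0.410000, y=0.973259: f=0.442767 → y ← 0.973259 + 0.41·0.442767 = 1.154793
t=0.820000, y=1.154793: f=0.056452 → y ← 1.154793 + 0.41·0.056452 = 1.177939
t=1.230000, y=1.177939: f=0.002460 → y ← 1.177939 + 0.41·0.002460 = 1.178947
t=1.640000, y=1.178947: f=0.000083 → y ← 1.178947 + 0.41·0.000083 = 1.178981
y(2.05) ≈ 1.1790

1.1790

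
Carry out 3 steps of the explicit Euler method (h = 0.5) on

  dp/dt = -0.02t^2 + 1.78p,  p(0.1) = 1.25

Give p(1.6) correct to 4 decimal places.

8.4198

Euler: p_{n+1} = p_n + h·f(t_n, p_n).
t=0.100000, p=1.250000: f=2.224800 → p ← 1.250000 + 0.5·2.224800 = 2.362400
t=0.600000, p=2.362400: f=4.197872 → p ← 2.362400 + 0.5·4.197872 = 4.461336
t=1.100000, p=4.461336: f=7.916978 → p ← 4.461336 + 0.5·7.916978 = 8.419825
p(1.6) ≈ 8.4198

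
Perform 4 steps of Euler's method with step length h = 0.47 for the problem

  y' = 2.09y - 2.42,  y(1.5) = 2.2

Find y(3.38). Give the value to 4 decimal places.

Euler: y_{n+1} = y_n + h·f(s_n, y_n).
s=1.500000, y=2.200000: f=2.178000 → y ← 2.200000 + 0.47·2.178000 = 3.223660
s=1.970000, y=3.223660: f=4.317449 → y ← 3.223660 + 0.47·4.317449 = 5.252861
s=2.440000, y=5.252861: f=8.558480 → y ← 5.252861 + 0.47·8.558480 = 9.275347
s=2.910000, y=9.275347: f=16.965475 → y ← 9.275347 + 0.47·16.965475 = 17.249120
y(3.38) ≈ 17.2491

17.2491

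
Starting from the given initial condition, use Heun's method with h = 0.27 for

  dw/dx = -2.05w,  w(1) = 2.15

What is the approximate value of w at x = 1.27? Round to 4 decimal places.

Heun: k1 = f(x_n, w_n); k2 = f(x_n + h, w_n + h·k1); w_{n+1} = w_n + (h/2)·(k1 + k2).
x=1.000000, w=2.150000:
  k1 = f(1.000000, 2.150000) = -4.407500
  k2 = f(1.270000, 0.959975) = -1.967949
  w ← 2.150000 + (0.27/2)·(-4.407500 + (-1.967949)) = 1.289314
w(1.27) ≈ 1.2893

1.2893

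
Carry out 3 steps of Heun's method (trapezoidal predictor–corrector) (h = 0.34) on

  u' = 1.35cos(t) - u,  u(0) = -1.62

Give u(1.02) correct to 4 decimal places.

Heun: k1 = f(t_n, u_n); k2 = f(t_n + h, u_n + h·k1); u_{n+1} = u_n + (h/2)·(k1 + k2).
t=0.000000, u=-1.620000:
  k1 = f(0.000000, -1.620000) = 2.970000
  k2 = f(0.340000, -0.610200) = 1.882919
  u ← -1.620000 + (0.34/2)·(2.970000 + 1.882919) = -0.795004
t=0.340000, u=-0.795004:
  k1 = f(0.340000, -0.795004) = 2.067723
  k2 = f(0.680000, -0.091978) = 1.141701
  u ← -0.795004 + (0.34/2)·(2.067723 + 1.141701) = -0.249402
t=0.680000, u=-0.249402:
  k1 = f(0.680000, -0.249402) = 1.299125
  k2 = f(1.020000, 0.192301) = 0.514243
  u ← -0.249402 + (0.34/2)·(1.299125 + 0.514243) = 0.058871
u(1.02) ≈ 0.0589

0.0589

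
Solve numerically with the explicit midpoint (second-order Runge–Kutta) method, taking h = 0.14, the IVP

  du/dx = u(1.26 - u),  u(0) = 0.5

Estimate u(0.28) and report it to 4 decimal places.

Midpoint: k1 = f(x_n, u_n); k2 = f(x_n + h/2, u_n + (h/2)·k1); u_{n+1} = u_n + h·k2.
x=0.000000, u=0.500000:
  k1 = f(0.000000, 0.500000) = 0.380000
  k2 = f(0.070000, 0.526600) = 0.386208
  u ← 0.500000 + 0.14·0.386208 = 0.554069
x=0.140000, u=0.554069:
  k1 = f(0.140000, 0.554069) = 0.391135
  k2 = f(0.210000, 0.581449) = 0.394543
  u ← 0.554069 + 0.14·0.394543 = 0.609305
u(0.28) ≈ 0.6093

0.6093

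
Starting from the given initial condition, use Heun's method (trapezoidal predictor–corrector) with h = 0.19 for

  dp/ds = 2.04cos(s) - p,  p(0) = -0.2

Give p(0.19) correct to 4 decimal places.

Heun: k1 = f(s_n, p_n); k2 = f(s_n + h, p_n + h·k1); p_{n+1} = p_n + (h/2)·(k1 + k2).
s=0.000000, p=-0.200000:
  k1 = f(0.000000, -0.200000) = 2.240000
  k2 = f(0.190000, 0.225600) = 1.777689
  p ← -0.200000 + (0.19/2)·(2.240000 + 1.777689) = 0.181680
p(0.19) ≈ 0.1817

0.1817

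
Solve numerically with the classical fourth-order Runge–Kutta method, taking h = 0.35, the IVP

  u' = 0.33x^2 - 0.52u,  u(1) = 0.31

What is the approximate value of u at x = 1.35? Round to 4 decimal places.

RK4: k1 = f(x_n, u_n); k2 = f(x_n + h/2, u_n + (h/2)·k1); k3 = f(x_n + h/2, u_n + (h/2)·k2); k4 = f(x_n + h, u_n + h·k3); u_{n+1} = u_n + (h/6)·(k1 + 2k2 + 2k3 + k4).
x=1.000000, u=0.310000:
  k1 = f(1.000000, 0.310000) = 0.168800
  k2 = f(1.175000, 0.339540) = 0.279045
  k3 = f(1.175000, 0.358833) = 0.269013
  k4 = f(1.350000, 0.404155) = 0.391265
  u ← 0.310000 + (0.35/6)·(k1 + 2k2 + 2k3 + k4) = 0.406611
u(1.35) ≈ 0.4066

0.4066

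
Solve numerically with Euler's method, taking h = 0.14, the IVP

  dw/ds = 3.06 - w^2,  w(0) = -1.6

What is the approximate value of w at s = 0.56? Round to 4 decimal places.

-1.0904

Euler: w_{n+1} = w_n + h·f(s_n, w_n).
s=0.000000, w=-1.600000: f=0.500000 → w ← -1.600000 + 0.14·0.500000 = -1.530000
s=0.140000, w=-1.530000: f=0.719100 → w ← -1.530000 + 0.14·0.719100 = -1.429326
s=0.280000, w=-1.429326: f=1.017027 → w ← -1.429326 + 0.14·1.017027 = -1.286942
s=0.420000, w=-1.286942: f=1.403780 → w ← -1.286942 + 0.14·1.403780 = -1.090413
w(0.56) ≈ -1.0904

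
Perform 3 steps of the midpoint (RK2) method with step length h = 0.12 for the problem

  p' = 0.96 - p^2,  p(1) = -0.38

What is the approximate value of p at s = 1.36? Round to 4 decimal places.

Midpoint: k1 = f(s_n, p_n); k2 = f(s_n + h/2, p_n + (h/2)·k1); p_{n+1} = p_n + h·k2.
s=1.000000, p=-0.380000:
  k1 = f(1.000000, -0.380000) = 0.815600
  k2 = f(1.060000, -0.331064) = 0.850397
  p ← -0.380000 + 0.12·0.850397 = -0.277952
s=1.120000, p=-0.277952:
  k1 = f(1.120000, -0.277952) = 0.882742
  k2 = f(1.180000, -0.224988) = 0.909380
  p ← -0.277952 + 0.12·0.909380 = -0.168827
s=1.240000, p=-0.168827:
  k1 = f(1.240000, -0.168827) = 0.931498
  k2 = f(1.300000, -0.112937) = 0.947245
  p ← -0.168827 + 0.12·0.947245 = -0.055157
p(1.36) ≈ -0.0552

-0.0552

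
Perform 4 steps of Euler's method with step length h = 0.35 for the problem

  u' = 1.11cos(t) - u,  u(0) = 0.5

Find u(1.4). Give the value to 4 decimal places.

0.7366

Euler: u_{n+1} = u_n + h·f(t_n, u_n).
t=0.000000, u=0.500000: f=0.610000 → u ← 0.500000 + 0.35·0.610000 = 0.713500
t=0.350000, u=0.713500: f=0.329204 → u ← 0.713500 + 0.35·0.329204 = 0.828721
t=0.700000, u=0.828721: f=0.020254 → u ← 0.828721 + 0.35·0.020254 = 0.835810
t=1.050000, u=0.835810: f=-0.283506 → u ← 0.835810 + 0.35·(-0.283506) = 0.736583
u(1.4) ≈ 0.7366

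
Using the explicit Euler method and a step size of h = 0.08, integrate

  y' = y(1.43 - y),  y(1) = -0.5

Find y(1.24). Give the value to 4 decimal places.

Euler: y_{n+1} = y_n + h·f(s_n, y_n).
s=1.000000, y=-0.500000: f=-0.965000 → y ← -0.500000 + 0.08·(-0.965000) = -0.577200
s=1.080000, y=-0.577200: f=-1.158556 → y ← -0.577200 + 0.08·(-1.158556) = -0.669884
s=1.160000, y=-0.669884: f=-1.406680 → y ← -0.669884 + 0.08·(-1.406680) = -0.782419
y(1.24) ≈ -0.7824

-0.7824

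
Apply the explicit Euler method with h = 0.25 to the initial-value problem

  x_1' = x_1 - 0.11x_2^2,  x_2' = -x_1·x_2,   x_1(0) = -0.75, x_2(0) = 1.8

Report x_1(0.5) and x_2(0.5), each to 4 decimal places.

Euler on (x_1,x_2): x_1_{n+1} = x_1_n + h·x_1', x_2_{n+1} = x_2_n + h·x_2'.
0.000000: (-0.750000, 1.800000); f=(-1.106400, 1.350000) → (-1.026600, 2.137500)
0.250000: (-1.026600, 2.137500); f=(-1.529180, 2.194358) → (-1.408895, 2.686089)
(x_1(0.5), x_2(0.5)) ≈ (-1.4089, 2.6861)

-1.4089, 2.6861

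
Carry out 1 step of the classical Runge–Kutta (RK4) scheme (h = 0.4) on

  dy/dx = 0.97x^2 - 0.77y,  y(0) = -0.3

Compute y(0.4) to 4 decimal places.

-0.2013

RK4: k1 = f(x_n, y_n); k2 = f(x_n + h/2, y_n + (h/2)·k1); k3 = f(x_n + h/2, y_n + (h/2)·k2); k4 = f(x_n + h, y_n + h·k3); y_{n+1} = y_n + (h/6)·(k1 + 2k2 + 2k3 + k4).
x=0.000000, y=-0.300000:
  k1 = f(0.000000, -0.300000) = 0.231000
  k2 = f(0.200000, -0.253800) = 0.234226
  k3 = f(0.200000, -0.253155) = 0.233729
  k4 = f(0.400000, -0.206508) = 0.314211
  y ← -0.300000 + (0.4/6)·(k1 + 2k2 + 2k3 + k4) = -0.201259
y(0.4) ≈ -0.2013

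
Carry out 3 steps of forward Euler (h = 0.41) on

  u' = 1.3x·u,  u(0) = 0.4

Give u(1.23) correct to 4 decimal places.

Euler: u_{n+1} = u_n + h·f(x_n, u_n).
x=0.000000, u=0.400000: f=0.000000 → u ← 0.400000 + 0.41·0.000000 = 0.400000
x=0.410000, u=0.400000: f=0.213200 → u ← 0.400000 + 0.41·0.213200 = 0.487412
x=0.820000, u=0.487412: f=0.519581 → u ← 0.487412 + 0.41·0.519581 = 0.700440
u(1.23) ≈ 0.7004

0.7004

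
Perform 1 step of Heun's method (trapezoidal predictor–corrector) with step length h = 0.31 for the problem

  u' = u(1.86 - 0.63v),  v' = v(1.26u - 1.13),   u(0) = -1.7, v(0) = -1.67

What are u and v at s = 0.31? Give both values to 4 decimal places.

-3.3923, -0.8423

Heun on (u,v): k1 = f(s_n, state_n); k2 = f(s_n + h, state_n + h·k1); state_{n+1} = state_n + (h/2)·(k1 + k2).
0.000000: (-1.700000, -1.670000)
  k1 = (-4.950570, 5.464240)
  predictor → (-3.234677, 0.023914)
  k2 = (-5.967765, -0.124491)
  → (-3.392342, -0.842339)
(u(0.31), v(0.31)) ≈ (-3.3923, -0.8423)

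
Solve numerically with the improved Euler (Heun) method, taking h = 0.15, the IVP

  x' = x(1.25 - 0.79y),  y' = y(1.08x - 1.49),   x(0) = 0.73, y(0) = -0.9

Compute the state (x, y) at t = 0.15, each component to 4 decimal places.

0.9710, -0.8243

Heun on (x,y): k1 = f(t_n, state_n); k2 = f(t_n + h, state_n + h·k1); state_{n+1} = state_n + (h/2)·(k1 + k2).
0.000000: (0.730000, -0.900000)
  k1 = (1.431530, 0.631440)
  predictor → (0.944729, -0.805284)
  k2 = (1.781925, 0.378236)
  → (0.971009, -0.824274)
(x(0.15), y(0.15)) ≈ (0.9710, -0.8243)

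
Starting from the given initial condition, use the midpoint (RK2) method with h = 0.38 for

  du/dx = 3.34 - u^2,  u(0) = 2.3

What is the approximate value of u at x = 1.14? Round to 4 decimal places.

1.9616

Midpoint: k1 = f(x_n, u_n); k2 = f(x_n + h/2, u_n + (h/2)·k1); u_{n+1} = u_n + h·k2.
x=0.000000, u=2.300000:
  k1 = f(0.000000, 2.300000) = -1.950000
  k2 = f(0.190000, 1.929500) = -0.382970
  u ← 2.300000 + 0.38·(-0.382970) = 2.154471
x=0.380000, u=2.154471:
  k1 = f(0.380000, 2.154471) = -1.301747
  k2 = f(0.570000, 1.907139) = -0.297181
  u ← 2.154471 + 0.38·(-0.297181) = 2.041543
x=0.760000, u=2.041543:
  k1 = f(0.760000, 2.041543) = -0.827896
  k2 = f(0.950000, 1.884242) = -0.210369
  u ← 2.041543 + 0.38·(-0.210369) = 1.961602
u(1.14) ≈ 1.9616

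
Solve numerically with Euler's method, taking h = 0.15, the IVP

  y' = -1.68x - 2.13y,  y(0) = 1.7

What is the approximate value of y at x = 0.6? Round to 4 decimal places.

Euler: y_{n+1} = y_n + h·f(x_n, y_n).
x=0.000000, y=1.700000: f=-3.621000 → y ← 1.700000 + 0.15·(-3.621000) = 1.156850
x=0.150000, y=1.156850: f=-2.716090 → y ← 1.156850 + 0.15·(-2.716090) = 0.749436
x=0.300000, y=0.749436: f=-2.100300 → y ← 0.749436 + 0.15·(-2.100300) = 0.434391
x=0.450000, y=0.434391: f=-1.681254 → y ← 0.434391 + 0.15·(-1.681254) = 0.182203
y(0.6) ≈ 0.1822

0.1822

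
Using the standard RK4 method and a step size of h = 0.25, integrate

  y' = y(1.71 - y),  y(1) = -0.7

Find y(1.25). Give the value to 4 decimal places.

RK4: k1 = f(x_n, y_n); k2 = f(x_n + h/2, y_n + (h/2)·k1); k3 = f(x_n + h/2, y_n + (h/2)·k2); k4 = f(x_n + h, y_n + h·k3); y_{n+1} = y_n + (h/6)·(k1 + 2k2 + 2k3 + k4).
x=1.000000, y=-0.700000:
  k1 = f(1.000000, -0.700000) = -1.687000
  k2 = f(1.125000, -0.910875) = -2.387290
  k3 = f(1.125000, -0.998411) = -2.704108
  k4 = f(1.250000, -1.376027) = -4.246457
  y ← -0.700000 + (0.25/6)·(k1 + 2k2 + 2k3 + k4) = -1.371510
y(1.25) ≈ -1.3715

-1.3715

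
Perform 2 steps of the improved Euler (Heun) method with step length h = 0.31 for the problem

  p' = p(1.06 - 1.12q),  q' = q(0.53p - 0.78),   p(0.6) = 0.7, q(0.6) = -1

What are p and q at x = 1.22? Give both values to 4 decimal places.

Heun on (p,q): k1 = f(x_n, state_n); k2 = f(x_n + h, state_n + h·k1); state_{n+1} = state_n + (h/2)·(k1 + k2).
0.600000: (0.700000, -1.000000)
  k1 = (1.526000, 0.409000)
  predictor → (1.173060, -0.873210)
  k2 = (2.390691, 0.138210)
  → (1.307087, -0.915182)
0.910000: (1.307087, -0.915182)
  k1 = (2.725282, 0.079844)
  predictor → (2.151925, -0.890431)
  k2 = (4.427117, -0.321018)
  → (2.415709, -0.952564)
(p(1.22), q(1.22)) ≈ (2.4157, -0.9526)

2.4157, -0.9526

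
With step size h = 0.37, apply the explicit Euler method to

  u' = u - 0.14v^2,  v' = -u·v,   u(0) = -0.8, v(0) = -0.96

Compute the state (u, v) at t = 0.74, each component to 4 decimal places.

-1.6471, -1.7707

Euler on (u,v): u_{n+1} = u_n + h·u', v_{n+1} = v_n + h·v'.
0.000000: (-0.800000, -0.960000); f=(-0.929024, -0.768000) → (-1.143739, -1.244160)
0.370000: (-1.143739, -1.244160); f=(-1.360450, -1.422994) → (-1.647105, -1.770668)
(u(0.74), v(0.74)) ≈ (-1.6471, -1.7707)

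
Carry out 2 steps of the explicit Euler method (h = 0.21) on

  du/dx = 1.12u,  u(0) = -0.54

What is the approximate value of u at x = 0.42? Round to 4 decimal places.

-0.8239

Euler: u_{n+1} = u_n + h·f(x_n, u_n).
x=0.000000, u=-0.540000: f=-0.604800 → u ← -0.540000 + 0.21·(-0.604800) = -0.667008
x=0.210000, u=-0.667008: f=-0.747049 → u ← -0.667008 + 0.21·(-0.747049) = -0.823888
u(0.42) ≈ -0.8239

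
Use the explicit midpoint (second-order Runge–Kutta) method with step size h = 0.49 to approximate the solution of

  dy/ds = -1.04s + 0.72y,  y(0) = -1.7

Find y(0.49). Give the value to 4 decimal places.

-2.5304

Midpoint: k1 = f(s_n, y_n); k2 = f(s_n + h/2, y_n + (h/2)·k1); y_{n+1} = y_n + h·k2.
s=0.000000, y=-1.700000:
  k1 = f(0.000000, -1.700000) = -1.224000
  k2 = f(0.245000, -1.999880) = -1.694714
  y ← -1.700000 + 0.49·(-1.694714) = -2.530410
y(0.49) ≈ -2.5304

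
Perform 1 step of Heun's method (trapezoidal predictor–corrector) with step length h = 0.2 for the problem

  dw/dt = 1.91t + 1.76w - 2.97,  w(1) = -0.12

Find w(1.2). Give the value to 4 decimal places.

Heun: k1 = f(t_n, w_n); k2 = f(t_n + h, w_n + h·k1); w_{n+1} = w_n + (h/2)·(k1 + k2).
t=1.000000, w=-0.120000:
  k1 = f(1.000000, -0.120000) = -1.271200
  k2 = f(1.200000, -0.374240) = -1.336662
  w ← -0.120000 + (0.2/2)·(-1.271200 + (-1.336662)) = -0.380786
w(1.2) ≈ -0.3808

-0.3808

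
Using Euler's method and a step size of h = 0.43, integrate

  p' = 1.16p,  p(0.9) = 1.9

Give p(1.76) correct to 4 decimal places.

Euler: p_{n+1} = p_n + h·f(x_n, p_n).
x=0.900000, p=1.900000: f=2.204000 → p ← 1.900000 + 0.43·2.204000 = 2.847720
x=1.330000, p=2.847720: f=3.303355 → p ← 2.847720 + 0.43·3.303355 = 4.268163
p(1.76) ≈ 4.2682

4.2682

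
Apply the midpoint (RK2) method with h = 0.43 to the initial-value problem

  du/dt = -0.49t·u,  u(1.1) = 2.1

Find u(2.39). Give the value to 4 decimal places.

0.6978

Midpoint: k1 = f(t_n, u_n); k2 = f(t_n + h/2, u_n + (h/2)·k1); u_{n+1} = u_n + h·k2.
t=1.100000, u=2.100000:
  k1 = f(1.100000, 2.100000) = -1.131900
  k2 = f(1.315000, 1.856642) = -1.196327
  u ← 2.100000 + 0.43·(-1.196327) = 1.585579
t=1.530000, u=1.585579:
  k1 = f(1.530000, 1.585579) = -1.188709
  k2 = f(1.745000, 1.330007) = -1.137222
  u ← 1.585579 + 0.43·(-1.137222) = 1.096574
t=1.960000, u=1.096574:
  k1 = f(1.960000, 1.096574) = -1.053149
  k2 = f(2.175000, 0.870147) = -0.927359
  u ← 1.096574 + 0.43·(-0.927359) = 0.697809
u(2.39) ≈ 0.6978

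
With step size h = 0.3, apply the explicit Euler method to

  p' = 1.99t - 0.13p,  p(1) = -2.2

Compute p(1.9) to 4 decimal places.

0.2999

Euler: p_{n+1} = p_n + h·f(t_n, p_n).
t=1.000000, p=-2.200000: f=2.276000 → p ← -2.200000 + 0.3·2.276000 = -1.517200
t=1.300000, p=-1.517200: f=2.784236 → p ← -1.517200 + 0.3·2.784236 = -0.681929
t=1.600000, p=-0.681929: f=3.272651 → p ← -0.681929 + 0.3·3.272651 = 0.299866
p(1.9) ≈ 0.2999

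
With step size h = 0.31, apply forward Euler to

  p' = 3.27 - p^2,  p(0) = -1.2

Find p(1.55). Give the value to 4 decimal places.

Euler: p_{n+1} = p_n + h·f(s_n, p_n).
s=0.000000, p=-1.200000: f=1.830000 → p ← -1.200000 + 0.31·1.830000 = -0.632700
s=0.310000, p=-0.632700: f=2.869691 → p ← -0.632700 + 0.31·2.869691 = 0.256904
s=0.620000, p=0.256904: f=3.204000 → p ← 0.256904 + 0.31·3.204000 = 1.250144
s=0.930000, p=1.250144: f=1.707139 → p ← 1.250144 + 0.31·1.707139 = 1.779357
s=1.240000, p=1.779357: f=0.103887 → p ← 1.779357 + 0.31·0.103887 = 1.811562
p(1.55) ≈ 1.8116

1.8116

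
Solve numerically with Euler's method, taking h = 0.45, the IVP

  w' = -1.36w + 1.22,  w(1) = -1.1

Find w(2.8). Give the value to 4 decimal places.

Euler: w_{n+1} = w_n + h·f(s_n, w_n).
s=1.000000, w=-1.100000: f=2.716000 → w ← -1.100000 + 0.45·2.716000 = 0.122200
s=1.450000, w=0.122200: f=1.053808 → w ← 0.122200 + 0.45·1.053808 = 0.596414
s=1.900000, w=0.596414: f=0.408878 → w ← 0.596414 + 0.45·0.408878 = 0.780408
s=2.350000, w=0.780408: f=0.158644 → w ← 0.780408 + 0.45·0.158644 = 0.851798
w(2.8) ≈ 0.8518

0.8518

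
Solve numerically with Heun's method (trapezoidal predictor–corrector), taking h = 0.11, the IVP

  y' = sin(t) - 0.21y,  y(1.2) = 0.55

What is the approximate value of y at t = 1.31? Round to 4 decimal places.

0.6407

Heun: k1 = f(t_n, y_n); k2 = f(t_n + h, y_n + h·k1); y_{n+1} = y_n + (h/2)·(k1 + k2).
t=1.200000, y=0.550000:
  k1 = f(1.200000, 0.550000) = 0.816539
  k2 = f(1.310000, 0.639819) = 0.831823
  y ← 0.550000 + (0.11/2)·(0.816539 + 0.831823) = 0.640660
y(1.31) ≈ 0.6407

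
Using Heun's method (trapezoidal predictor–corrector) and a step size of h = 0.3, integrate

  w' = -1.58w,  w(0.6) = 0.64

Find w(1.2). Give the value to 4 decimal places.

0.2608

Heun: k1 = f(t_n, w_n); k2 = f(t_n + h, w_n + h·k1); w_{n+1} = w_n + (h/2)·(k1 + k2).
t=0.600000, w=0.640000:
  k1 = f(0.600000, 0.640000) = -1.011200
  k2 = f(0.900000, 0.336640) = -0.531891
  w ← 0.640000 + (0.3/2)·(-1.011200 + (-0.531891)) = 0.408536
t=0.900000, w=0.408536:
  k1 = f(0.900000, 0.408536) = -0.645487
  k2 = f(1.200000, 0.214890) = -0.339526
  w ← 0.408536 + (0.3/2)·(-0.645487 + (-0.339526)) = 0.260784
w(1.2) ≈ 0.2608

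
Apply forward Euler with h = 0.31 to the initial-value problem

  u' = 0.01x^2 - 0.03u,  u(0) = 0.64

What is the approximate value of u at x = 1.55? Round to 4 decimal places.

0.6197

Euler: u_{n+1} = u_n + h·f(x_n, u_n).
x=0.000000, u=0.640000: f=-0.019200 → u ← 0.640000 + 0.31·(-0.019200) = 0.634048
x=0.310000, u=0.634048: f=-0.018060 → u ← 0.634048 + 0.31·(-0.018060) = 0.628449
x=0.620000, u=0.628449: f=-0.015009 → u ← 0.628449 + 0.31·(-0.015009) = 0.623796
x=0.930000, u=0.623796: f=-0.010065 → u ← 0.623796 + 0.31·(-0.010065) = 0.620676
x=1.240000, u=0.620676: f=-0.003244 → u ← 0.620676 + 0.31·(-0.003244) = 0.619670
u(1.55) ≈ 0.6197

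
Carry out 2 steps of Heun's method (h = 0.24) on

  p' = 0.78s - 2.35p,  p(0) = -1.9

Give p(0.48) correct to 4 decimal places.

Heun: k1 = f(s_n, p_n); k2 = f(s_n + h, p_n + h·k1); p_{n+1} = p_n + (h/2)·(k1 + k2).
s=0.000000, p=-1.900000:
  k1 = f(0.000000, -1.900000) = 4.465000
  k2 = f(0.240000, -0.828400) = 2.133940
  p ← -1.900000 + (0.24/2)·(4.465000 + 2.133940) = -1.108127
s=0.240000, p=-1.108127:
  k1 = f(0.240000, -1.108127) = 2.791299
  k2 = f(0.480000, -0.438215) = 1.404206
  p ← -1.108127 + (0.24/2)·(2.791299 + 1.404206) = -0.604667
p(0.48) ≈ -0.6047

-0.6047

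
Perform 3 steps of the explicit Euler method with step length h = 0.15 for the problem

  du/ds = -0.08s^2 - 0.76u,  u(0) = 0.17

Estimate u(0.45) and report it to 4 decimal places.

Euler: u_{n+1} = u_n + h·f(s_n, u_n).
s=0.000000, u=0.170000: f=-0.129200 → u ← 0.170000 + 0.15·(-0.129200) = 0.150620
s=0.150000, u=0.150620: f=-0.116271 → u ← 0.150620 + 0.15·(-0.116271) = 0.133179
s=0.300000, u=0.133179: f=-0.108416 → u ← 0.133179 + 0.15·(-0.108416) = 0.116917
u(0.45) ≈ 0.1169

0.1169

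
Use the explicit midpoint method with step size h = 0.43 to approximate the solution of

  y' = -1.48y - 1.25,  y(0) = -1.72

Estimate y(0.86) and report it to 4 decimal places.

-1.1251

Midpoint: k1 = f(s_n, y_n); k2 = f(s_n + h/2, y_n + (h/2)·k1); y_{n+1} = y_n + h·k2.
s=0.000000, y=-1.720000:
  k1 = f(0.000000, -1.720000) = 1.295600
  k2 = f(0.215000, -1.441446) = 0.883340
  y ← -1.720000 + 0.43·0.883340 = -1.340164
s=0.430000, y=-1.340164:
  k1 = f(0.430000, -1.340164) = 0.733442
  k2 = f(0.645000, -1.182474) = 0.500061
  y ← -1.340164 + 0.43·0.500061 = -1.125138
y(0.86) ≈ -1.1251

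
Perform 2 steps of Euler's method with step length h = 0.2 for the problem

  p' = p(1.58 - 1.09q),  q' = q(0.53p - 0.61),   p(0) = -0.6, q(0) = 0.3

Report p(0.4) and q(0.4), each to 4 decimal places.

Euler on (p,q): p_{n+1} = p_n + h·p', q_{n+1} = q_n + h·q'.
0.000000: (-0.600000, 0.300000); f=(-0.751800, -0.278400) → (-0.750360, 0.244320)
0.200000: (-0.750360, 0.244320); f=(-0.985741, -0.246199) → (-0.947508, 0.195080)
(p(0.4), q(0.4)) ≈ (-0.9475, 0.1951)

-0.9475, 0.1951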